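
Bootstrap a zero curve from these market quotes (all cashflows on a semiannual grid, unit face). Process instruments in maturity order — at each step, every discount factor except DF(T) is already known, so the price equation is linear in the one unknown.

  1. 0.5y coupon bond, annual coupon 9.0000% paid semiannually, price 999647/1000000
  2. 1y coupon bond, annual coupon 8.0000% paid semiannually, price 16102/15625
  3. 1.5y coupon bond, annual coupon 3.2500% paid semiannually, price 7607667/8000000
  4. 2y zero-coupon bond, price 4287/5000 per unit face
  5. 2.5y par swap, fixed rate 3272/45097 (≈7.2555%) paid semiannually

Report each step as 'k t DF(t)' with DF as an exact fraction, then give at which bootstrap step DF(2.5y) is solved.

1 1/2 4783/5000
2 1 9541/10000
3 3/2 2263/2500
4 2 4287/5000
5 5/2 2091/2500
DF(2.5y) is solved at step 5

step 1 [0.5y] bond c/2=9/200: DF=(999647/1000000 − 9/200·(0))/(1+9/200) = 4783/5000 ≈ 0.956600
step 2 [1y] bond c/2=1/25: DF=(16102/15625 − 1/25·(0.956600))/(1+1/25) = 9541/10000 ≈ 0.954100
step 3 [1.5y] bond c/2=13/800: DF=(7607667/8000000 − 13/800·(0.956600+0.954100))/(1+13/800) = 2263/2500 ≈ 0.905200
step 4 [2y] zero: DF = P = 4287/5000 ≈ 0.857400
step 5 [2.5y] swap r/2=1636/45097: DF=(1 − 1636/45097·(0.956600+0.954100+0.905200+0.857400))/(1+1636/45097) = 2091/2500 ≈ 0.836400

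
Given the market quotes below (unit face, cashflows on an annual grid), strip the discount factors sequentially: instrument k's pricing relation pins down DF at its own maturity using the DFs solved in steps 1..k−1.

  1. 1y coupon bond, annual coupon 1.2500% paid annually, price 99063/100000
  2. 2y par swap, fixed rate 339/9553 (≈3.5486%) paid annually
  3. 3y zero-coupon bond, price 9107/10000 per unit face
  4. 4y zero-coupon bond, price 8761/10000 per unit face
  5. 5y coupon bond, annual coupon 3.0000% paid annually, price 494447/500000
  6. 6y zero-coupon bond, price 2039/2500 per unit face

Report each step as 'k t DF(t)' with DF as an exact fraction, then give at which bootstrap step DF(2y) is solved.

1 1 1223/1250
2 2 4661/5000
3 3 9107/10000
4 4 8761/10000
5 5 2131/2500
6 6 2039/2500
DF(2y) is solved at step 2

step 1 [1y] bond c/1=1/80: DF=(99063/100000 − 1/80·(0))/(1+1/80) = 1223/1250 ≈ 0.978400
step 2 [2y] swap r/1=339/9553: DF=(1 − 339/9553·(0.978400))/(1+339/9553) = 4661/5000 ≈ 0.932200
step 3 [3y] zero: DF = P = 9107/10000 ≈ 0.910700
step 4 [4y] zero: DF = P = 8761/10000 ≈ 0.876100
step 5 [5y] bond c/1=3/100: DF=(494447/500000 − 3/100·(0.978400+0.932200+0.910700+0.876100))/(1+3/100) = 2131/2500 ≈ 0.852400
step 6 [6y] zero: DF = P = 2039/2500 ≈ 0.815600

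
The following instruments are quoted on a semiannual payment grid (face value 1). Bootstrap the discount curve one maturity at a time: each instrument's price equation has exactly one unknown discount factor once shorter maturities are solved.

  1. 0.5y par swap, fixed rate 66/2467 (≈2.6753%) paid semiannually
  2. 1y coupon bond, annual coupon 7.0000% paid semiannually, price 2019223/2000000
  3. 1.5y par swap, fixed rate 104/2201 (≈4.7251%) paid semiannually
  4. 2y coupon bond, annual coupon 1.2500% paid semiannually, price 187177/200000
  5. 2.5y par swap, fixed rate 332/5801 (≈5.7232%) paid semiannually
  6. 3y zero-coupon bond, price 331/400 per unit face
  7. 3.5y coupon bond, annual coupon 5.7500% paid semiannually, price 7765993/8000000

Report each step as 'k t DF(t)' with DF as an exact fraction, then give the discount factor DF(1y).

1 1/2 2467/2500
2 1 9421/10000
3 3/2 2331/2500
4 2 9123/10000
5 5/2 542/625
6 3 331/400
7 7/2 1977/2500
DF(1y) = 9421/10000 ≈ 0.942100

step 1 [0.5y] swap r/2=33/2467: DF=(1 − 33/2467·(0))/(1+33/2467) = 2467/2500 ≈ 0.986800
step 2 [1y] bond c/2=7/200: DF=(2019223/2000000 − 7/200·(0.986800))/(1+7/200) = 9421/10000 ≈ 0.942100
step 3 [1.5y] swap r/2=52/2201: DF=(1 − 52/2201·(0.986800+0.942100))/(1+52/2201) = 2331/2500 ≈ 0.932400
step 4 [2y] bond c/2=1/160: DF=(187177/200000 − 1/160·(0.986800+0.942100+0.932400))/(1+1/160) = 9123/10000 ≈ 0.912300
step 5 [2.5y] swap r/2=166/5801: DF=(1 − 166/5801·(0.986800+0.942100+0.932400+0.912300))/(1+166/5801) = 542/625 ≈ 0.867200
step 6 [3y] zero: DF = P = 331/400 ≈ 0.827500
step 7 [3.5y] bond c/2=23/800: DF=(7765993/8000000 − 23/800·(0.986800+0.942100+0.932400+0.912300+0.867200+0.827500))/(1+23/800) = 1977/2500 ≈ 0.790800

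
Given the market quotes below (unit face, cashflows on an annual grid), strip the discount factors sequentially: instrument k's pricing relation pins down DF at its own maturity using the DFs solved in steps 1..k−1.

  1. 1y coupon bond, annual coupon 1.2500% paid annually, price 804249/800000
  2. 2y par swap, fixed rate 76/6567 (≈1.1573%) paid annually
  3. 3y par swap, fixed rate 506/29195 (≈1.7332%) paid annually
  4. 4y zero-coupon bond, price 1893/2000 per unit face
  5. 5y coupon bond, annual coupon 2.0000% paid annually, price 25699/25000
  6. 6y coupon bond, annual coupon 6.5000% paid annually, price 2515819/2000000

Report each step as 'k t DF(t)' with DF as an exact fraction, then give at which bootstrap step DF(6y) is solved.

1 1 9929/10000
2 2 2443/2500
3 3 4747/5000
4 4 1893/2000
5 5 233/250
6 6 8883/10000
DF(6y) is solved at step 6

step 1 [1y] bond c/1=1/80: DF=(804249/800000 − 1/80·(0))/(1+1/80) = 9929/10000 ≈ 0.992900
step 2 [2y] swap r/1=76/6567: DF=(1 − 76/6567·(0.992900))/(1+76/6567) = 2443/2500 ≈ 0.977200
step 3 [3y] swap r/1=506/29195: DF=(1 − 506/29195·(0.992900+0.977200))/(1+506/29195) = 4747/5000 ≈ 0.949400
step 4 [4y] zero: DF = P = 1893/2000 ≈ 0.946500
step 5 [5y] bond c/1=1/50: DF=(25699/25000 − 1/50·(0.992900+0.977200+0.949400+0.946500))/(1+1/50) = 233/250 ≈ 0.932000
step 6 [6y] bond c/1=13/200: DF=(2515819/2000000 − 13/200·(0.992900+0.977200+0.949400+0.946500+0.932000))/(1+13/200) = 8883/10000 ≈ 0.888300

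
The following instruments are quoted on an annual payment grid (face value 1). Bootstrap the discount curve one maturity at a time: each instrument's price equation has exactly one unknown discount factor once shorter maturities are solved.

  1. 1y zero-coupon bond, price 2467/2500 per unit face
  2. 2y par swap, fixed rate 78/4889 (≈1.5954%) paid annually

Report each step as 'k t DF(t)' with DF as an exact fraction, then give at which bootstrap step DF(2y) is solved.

step 1 [1y] zero: DF = P = 2467/2500 ≈ 0.986800
step 2 [2y] swap r/1=78/4889: DF=(1 − 78/4889·(0.986800))/(1+78/4889) = 1211/1250 ≈ 0.968800

1 1 2467/2500
2 2 1211/1250
DF(2y) is solved at step 2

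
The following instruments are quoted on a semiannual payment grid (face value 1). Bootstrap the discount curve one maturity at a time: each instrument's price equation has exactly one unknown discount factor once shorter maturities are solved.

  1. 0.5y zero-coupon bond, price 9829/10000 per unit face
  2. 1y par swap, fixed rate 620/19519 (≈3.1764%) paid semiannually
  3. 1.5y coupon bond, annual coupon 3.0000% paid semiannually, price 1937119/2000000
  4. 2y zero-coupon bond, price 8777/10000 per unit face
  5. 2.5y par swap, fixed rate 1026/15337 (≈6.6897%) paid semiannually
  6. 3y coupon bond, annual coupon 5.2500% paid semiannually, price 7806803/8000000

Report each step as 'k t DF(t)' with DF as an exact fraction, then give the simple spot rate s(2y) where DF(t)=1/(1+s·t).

step 1 [0.5y] zero: DF = P = 9829/10000 ≈ 0.982900
step 2 [1y] swap r/2=310/19519: DF=(1 − 310/19519·(0.982900))/(1+310/19519) = 969/1000 ≈ 0.969000
step 3 [1.5y] bond c/2=3/200: DF=(1937119/2000000 − 3/200·(0.982900+0.969000))/(1+3/200) = 4627/5000 ≈ 0.925400
step 4 [2y] zero: DF = P = 8777/10000 ≈ 0.877700
step 5 [2.5y] swap r/2=513/15337: DF=(1 − 513/15337·(0.982900+0.969000+0.925400+0.877700))/(1+513/15337) = 8461/10000 ≈ 0.846100
step 6 [3y] bond c/2=21/800: DF=(7806803/8000000 − 21/800·(0.982900+0.969000+0.925400+0.877700+0.846100))/(1+21/800) = 2083/2500 ≈ 0.833200

1 1/2 9829/10000
2 1 969/1000
3 3/2 4627/5000
4 2 8777/10000
5 5/2 8461/10000
6 3 2083/2500
s(2y) = (1/(8777/10000) − 1)/(2) = 1223/17554 ≈ 6.9671%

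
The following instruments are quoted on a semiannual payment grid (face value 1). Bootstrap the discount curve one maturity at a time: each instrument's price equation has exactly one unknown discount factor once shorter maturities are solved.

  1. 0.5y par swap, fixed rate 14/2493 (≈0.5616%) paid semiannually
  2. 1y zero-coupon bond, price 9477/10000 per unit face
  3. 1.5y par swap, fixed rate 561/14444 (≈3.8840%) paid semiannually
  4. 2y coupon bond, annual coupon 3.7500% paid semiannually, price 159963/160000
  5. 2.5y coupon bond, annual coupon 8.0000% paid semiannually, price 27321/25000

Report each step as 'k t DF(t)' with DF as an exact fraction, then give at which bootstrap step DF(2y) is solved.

1 1/2 2493/2500
2 1 9477/10000
3 3/2 9439/10000
4 2 4641/5000
5 5/2 113/125
DF(2y) is solved at step 4

step 1 [0.5y] swap r/2=7/2493: DF=(1 − 7/2493·(0))/(1+7/2493) = 2493/2500 ≈ 0.997200
step 2 [1y] zero: DF = P = 9477/10000 ≈ 0.947700
step 3 [1.5y] swap r/2=561/28888: DF=(1 − 561/28888·(0.997200+0.947700))/(1+561/28888) = 9439/10000 ≈ 0.943900
step 4 [2y] bond c/2=3/160: DF=(159963/160000 − 3/160·(0.997200+0.947700+0.943900))/(1+3/160) = 4641/5000 ≈ 0.928200
step 5 [2.5y] bond c/2=1/25: DF=(27321/25000 − 1/25·(0.997200+0.947700+0.943900+0.928200))/(1+1/25) = 113/125 ≈ 0.904000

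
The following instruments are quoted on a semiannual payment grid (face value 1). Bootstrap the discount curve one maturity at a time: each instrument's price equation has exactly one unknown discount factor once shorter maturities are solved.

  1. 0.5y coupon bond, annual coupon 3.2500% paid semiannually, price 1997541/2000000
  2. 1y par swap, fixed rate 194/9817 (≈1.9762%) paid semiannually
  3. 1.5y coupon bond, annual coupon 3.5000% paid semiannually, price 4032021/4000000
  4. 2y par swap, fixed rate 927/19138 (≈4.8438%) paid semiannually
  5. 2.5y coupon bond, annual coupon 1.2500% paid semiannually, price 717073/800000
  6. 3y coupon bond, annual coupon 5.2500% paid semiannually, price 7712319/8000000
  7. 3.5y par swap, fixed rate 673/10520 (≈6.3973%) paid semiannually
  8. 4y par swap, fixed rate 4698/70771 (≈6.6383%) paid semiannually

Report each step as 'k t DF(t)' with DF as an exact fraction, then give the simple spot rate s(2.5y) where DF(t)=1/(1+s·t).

1 1/2 2457/2500
2 1 4903/5000
3 3/2 9569/10000
4 2 9073/10000
5 5/2 867/1000
6 3 8193/10000
7 7/2 7981/10000
8 4 7651/10000
s(2.5y) = (1/(867/1000) − 1)/(5/2) = 266/4335 ≈ 6.1361%

step 1 [0.5y] bond c/2=13/800: DF=(1997541/2000000 − 13/800·(0))/(1+13/800) = 2457/2500 ≈ 0.982800
step 2 [1y] swap r/2=97/9817: DF=(1 − 97/9817·(0.982800))/(1+97/9817) = 4903/5000 ≈ 0.980600
step 3 [1.5y] bond c/2=7/400: DF=(4032021/4000000 − 7/400·(0.982800+0.980600))/(1+7/400) = 9569/10000 ≈ 0.956900
step 4 [2y] swap r/2=927/38276: DF=(1 − 927/38276·(0.982800+0.980600+0.956900))/(1+927/38276) = 9073/10000 ≈ 0.907300
step 5 [2.5y] bond c/2=1/160: DF=(717073/800000 − 1/160·(0.982800+0.980600+0.956900+0.907300))/(1+1/160) = 867/1000 ≈ 0.867000
step 6 [3y] bond c/2=21/800: DF=(7712319/8000000 − 21/800·(0.982800+0.980600+0.956900+0.907300+0.867000))/(1+21/800) = 8193/10000 ≈ 0.819300
step 7 [3.5y] swap r/2=673/21040: DF=(1 − 673/21040·(0.982800+0.980600+0.956900+0.907300+0.867000+0.819300))/(1+673/21040) = 7981/10000 ≈ 0.798100
step 8 [4y] swap r/2=2349/70771: DF=(1 − 2349/70771·(0.982800+0.980600+0.956900+0.907300+0.867000+0.819300+0.798100))/(1+2349/70771) = 7651/10000 ≈ 0.765100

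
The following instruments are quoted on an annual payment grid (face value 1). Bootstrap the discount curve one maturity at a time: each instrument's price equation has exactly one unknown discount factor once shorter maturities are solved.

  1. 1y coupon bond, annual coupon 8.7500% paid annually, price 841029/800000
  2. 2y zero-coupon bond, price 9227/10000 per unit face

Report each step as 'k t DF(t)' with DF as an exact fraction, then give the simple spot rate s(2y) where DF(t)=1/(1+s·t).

1 1 9667/10000
2 2 9227/10000
s(2y) = (1/(9227/10000) − 1)/(2) = 773/18454 ≈ 4.1888%

step 1 [1y] bond c/1=7/80: DF=(841029/800000 − 7/80·(0))/(1+7/80) = 9667/10000 ≈ 0.966700
step 2 [2y] zero: DF = P = 9227/10000 ≈ 0.922700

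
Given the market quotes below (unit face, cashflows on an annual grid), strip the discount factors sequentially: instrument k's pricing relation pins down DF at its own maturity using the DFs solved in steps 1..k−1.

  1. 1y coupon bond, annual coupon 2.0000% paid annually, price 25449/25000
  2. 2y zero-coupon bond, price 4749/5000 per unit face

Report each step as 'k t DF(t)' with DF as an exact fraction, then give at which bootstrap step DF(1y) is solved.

1 1 499/500
2 2 4749/5000
DF(1y) is solved at step 1

step 1 [1y] bond c/1=1/50: DF=(25449/25000 − 1/50·(0))/(1+1/50) = 499/500 ≈ 0.998000
step 2 [2y] zero: DF = P = 4749/5000 ≈ 0.949800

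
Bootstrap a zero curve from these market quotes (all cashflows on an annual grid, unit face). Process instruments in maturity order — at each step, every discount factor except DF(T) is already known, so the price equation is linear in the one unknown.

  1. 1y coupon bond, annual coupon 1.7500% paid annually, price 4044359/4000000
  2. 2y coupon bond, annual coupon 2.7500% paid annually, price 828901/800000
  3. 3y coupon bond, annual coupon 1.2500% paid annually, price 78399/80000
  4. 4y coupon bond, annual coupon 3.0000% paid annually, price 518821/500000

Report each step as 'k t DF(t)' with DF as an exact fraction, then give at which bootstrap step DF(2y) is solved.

step 1 [1y] bond c/1=7/400: DF=(4044359/4000000 − 7/400·(0))/(1+7/400) = 9937/10000 ≈ 0.993700
step 2 [2y] bond c/1=11/400: DF=(828901/800000 − 11/400·(0.993700))/(1+11/400) = 4909/5000 ≈ 0.981800
step 3 [3y] bond c/1=1/80: DF=(78399/80000 − 1/80·(0.993700+0.981800))/(1+1/80) = 1887/2000 ≈ 0.943500
step 4 [4y] bond c/1=3/100: DF=(518821/500000 − 3/100·(0.993700+0.981800+0.943500))/(1+3/100) = 1153/1250 ≈ 0.922400

1 1 9937/10000
2 2 4909/5000
3 3 1887/2000
4 4 1153/1250
DF(2y) is solved at step 2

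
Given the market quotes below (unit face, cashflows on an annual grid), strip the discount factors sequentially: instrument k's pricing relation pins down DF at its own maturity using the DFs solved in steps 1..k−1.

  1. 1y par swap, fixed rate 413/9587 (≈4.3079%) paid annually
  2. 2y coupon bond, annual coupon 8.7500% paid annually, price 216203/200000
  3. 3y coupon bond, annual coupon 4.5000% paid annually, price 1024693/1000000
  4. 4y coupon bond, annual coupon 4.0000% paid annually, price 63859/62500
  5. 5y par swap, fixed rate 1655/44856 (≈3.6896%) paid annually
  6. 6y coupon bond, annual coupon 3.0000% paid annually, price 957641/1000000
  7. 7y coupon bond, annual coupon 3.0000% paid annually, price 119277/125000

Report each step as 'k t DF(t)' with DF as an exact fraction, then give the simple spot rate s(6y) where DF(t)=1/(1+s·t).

1 1 9587/10000
2 2 9169/10000
3 3 4499/5000
4 4 8757/10000
5 5 1669/2000
6 6 7991/10000
7 7 309/400
s(6y) = (1/(7991/10000) − 1)/(6) = 2009/47946 ≈ 4.1901%

step 1 [1y] swap r/1=413/9587: DF=(1 − 413/9587·(0))/(1+413/9587) = 9587/10000 ≈ 0.958700
step 2 [2y] bond c/1=7/80: DF=(216203/200000 − 7/80·(0.958700))/(1+7/80) = 9169/10000 ≈ 0.916900
step 3 [3y] bond c/1=9/200: DF=(1024693/1000000 − 9/200·(0.958700+0.916900))/(1+9/200) = 4499/5000 ≈ 0.899800
step 4 [4y] bond c/1=1/25: DF=(63859/62500 − 1/25·(0.958700+0.916900+0.899800))/(1+1/25) = 8757/10000 ≈ 0.875700
step 5 [5y] swap r/1=1655/44856: DF=(1 − 1655/44856·(0.958700+0.916900+0.899800+0.875700))/(1+1655/44856) = 1669/2000 ≈ 0.834500
step 6 [6y] bond c/1=3/100: DF=(957641/1000000 − 3/100·(0.958700+0.916900+0.899800+0.875700+0.834500))/(1+3/100) = 7991/10000 ≈ 0.799100
step 7 [7y] bond c/1=3/100: DF=(119277/125000 − 3/100·(0.958700+0.916900+0.899800+0.875700+0.834500+0.799100))/(1+3/100) = 309/400 ≈ 0.772500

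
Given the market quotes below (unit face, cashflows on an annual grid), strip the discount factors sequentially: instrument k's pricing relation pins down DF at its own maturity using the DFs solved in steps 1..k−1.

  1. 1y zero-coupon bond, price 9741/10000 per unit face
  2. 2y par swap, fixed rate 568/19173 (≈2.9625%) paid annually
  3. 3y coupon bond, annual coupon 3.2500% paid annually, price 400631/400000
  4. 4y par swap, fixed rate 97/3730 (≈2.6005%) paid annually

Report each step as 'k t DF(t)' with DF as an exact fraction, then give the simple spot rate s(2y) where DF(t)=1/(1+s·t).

1 1 9741/10000
2 2 1179/1250
3 3 9097/10000
4 4 903/1000
s(2y) = (1/(1179/1250) − 1)/(2) = 71/2358 ≈ 3.0110%

step 1 [1y] zero: DF = P = 9741/10000 ≈ 0.974100
step 2 [2y] swap r/1=568/19173: DF=(1 − 568/19173·(0.974100))/(1+568/19173) = 1179/1250 ≈ 0.943200
step 3 [3y] bond c/1=13/400: DF=(400631/400000 − 13/400·(0.974100+0.943200))/(1+13/400) = 9097/10000 ≈ 0.909700
step 4 [4y] swap r/1=97/3730: DF=(1 − 97/3730·(0.974100+0.943200+0.909700))/(1+97/3730) = 903/1000 ≈ 0.903000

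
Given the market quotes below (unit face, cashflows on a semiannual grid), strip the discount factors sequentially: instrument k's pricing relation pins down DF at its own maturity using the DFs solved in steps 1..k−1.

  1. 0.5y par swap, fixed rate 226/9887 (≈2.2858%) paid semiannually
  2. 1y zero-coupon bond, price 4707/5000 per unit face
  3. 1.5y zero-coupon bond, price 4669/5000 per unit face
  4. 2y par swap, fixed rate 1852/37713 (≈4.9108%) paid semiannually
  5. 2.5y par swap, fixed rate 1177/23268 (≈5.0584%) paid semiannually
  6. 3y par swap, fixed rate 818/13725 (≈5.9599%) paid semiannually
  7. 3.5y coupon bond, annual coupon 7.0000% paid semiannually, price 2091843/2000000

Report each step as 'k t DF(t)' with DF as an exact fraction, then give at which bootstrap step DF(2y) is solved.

step 1 [0.5y] swap r/2=113/9887: DF=(1 − 113/9887·(0))/(1+113/9887) = 9887/10000 ≈ 0.988700
step 2 [1y] zero: DF = P = 4707/5000 ≈ 0.941400
step 3 [1.5y] zero: DF = P = 4669/5000 ≈ 0.933800
step 4 [2y] swap r/2=926/37713: DF=(1 − 926/37713·(0.988700+0.941400+0.933800))/(1+926/37713) = 4537/5000 ≈ 0.907400
step 5 [2.5y] swap r/2=1177/46536: DF=(1 − 1177/46536·(0.988700+0.941400+0.933800+0.907400))/(1+1177/46536) = 8823/10000 ≈ 0.882300
step 6 [3y] swap r/2=409/13725: DF=(1 − 409/13725·(0.988700+0.941400+0.933800+0.907400+0.882300))/(1+409/13725) = 2091/2500 ≈ 0.836400
step 7 [3.5y] bond c/2=7/200: DF=(2091843/2000000 − 7/200·(0.988700+0.941400+0.933800+0.907400+0.882300+0.836400))/(1+7/200) = 8249/10000 ≈ 0.824900

1 1/2 9887/10000
2 1 4707/5000
3 3/2 4669/5000
4 2 4537/5000
5 5/2 8823/10000
6 3 2091/2500
7 7/2 8249/10000
DF(2y) is solved at step 4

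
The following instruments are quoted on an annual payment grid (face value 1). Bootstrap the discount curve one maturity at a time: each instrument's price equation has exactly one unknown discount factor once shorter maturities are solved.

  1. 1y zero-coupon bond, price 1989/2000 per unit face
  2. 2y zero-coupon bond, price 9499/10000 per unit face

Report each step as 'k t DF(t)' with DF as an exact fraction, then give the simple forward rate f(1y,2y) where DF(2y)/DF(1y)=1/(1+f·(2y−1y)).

step 1 [1y] zero: DF = P = 1989/2000 ≈ 0.994500
step 2 [2y] zero: DF = P = 9499/10000 ≈ 0.949900

1 1 1989/2000
2 2 9499/10000
f(1y,2y) = ((1989/2000)/(9499/10000) − 1)/(1) = 446/9499 ≈ 4.6952%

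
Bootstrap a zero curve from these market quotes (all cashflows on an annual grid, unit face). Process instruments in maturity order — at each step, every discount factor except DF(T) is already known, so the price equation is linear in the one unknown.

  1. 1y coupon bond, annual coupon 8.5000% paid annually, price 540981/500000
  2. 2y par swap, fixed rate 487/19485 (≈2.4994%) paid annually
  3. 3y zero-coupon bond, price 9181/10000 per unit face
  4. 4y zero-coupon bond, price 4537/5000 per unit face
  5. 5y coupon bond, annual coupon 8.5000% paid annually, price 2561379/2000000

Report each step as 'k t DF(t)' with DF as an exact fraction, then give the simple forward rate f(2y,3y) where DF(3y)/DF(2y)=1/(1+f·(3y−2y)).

1 1 2493/2500
2 2 9513/10000
3 3 9181/10000
4 4 4537/5000
5 5 8847/10000
f(2y,3y) = ((9513/10000)/(9181/10000) − 1)/(1) = 332/9181 ≈ 3.6162%

step 1 [1y] bond c/1=17/200: DF=(540981/500000 − 17/200·(0))/(1+17/200) = 2493/2500 ≈ 0.997200
step 2 [2y] swap r/1=487/19485: DF=(1 − 487/19485·(0.997200))/(1+487/19485) = 9513/10000 ≈ 0.951300
step 3 [3y] zero: DF = P = 9181/10000 ≈ 0.918100
step 4 [4y] zero: DF = P = 4537/5000 ≈ 0.907400
step 5 [5y] bond c/1=17/200: DF=(2561379/2000000 − 17/200·(0.997200+0.951300+0.918100+0.907400))/(1+17/200) = 8847/10000 ≈ 0.884700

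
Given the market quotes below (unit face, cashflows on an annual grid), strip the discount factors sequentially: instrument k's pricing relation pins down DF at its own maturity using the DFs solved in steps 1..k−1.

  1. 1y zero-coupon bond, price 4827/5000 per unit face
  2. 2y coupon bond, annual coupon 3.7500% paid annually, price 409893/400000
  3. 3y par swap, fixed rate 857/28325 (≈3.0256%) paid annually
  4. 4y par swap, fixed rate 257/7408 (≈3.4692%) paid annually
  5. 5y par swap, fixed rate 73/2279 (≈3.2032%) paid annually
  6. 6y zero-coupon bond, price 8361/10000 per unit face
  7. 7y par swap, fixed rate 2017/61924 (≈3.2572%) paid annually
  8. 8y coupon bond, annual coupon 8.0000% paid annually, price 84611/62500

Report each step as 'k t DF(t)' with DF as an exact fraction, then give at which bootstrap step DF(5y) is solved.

1 1 4827/5000
2 2 1191/1250
3 3 9143/10000
4 4 1743/2000
5 5 427/500
6 6 8361/10000
7 7 7983/10000
8 8 1987/2500
DF(5y) is solved at step 5

step 1 [1y] zero: DF = P = 4827/5000 ≈ 0.965400
step 2 [2y] bond c/1=3/80: DF=(409893/400000 − 3/80·(0.965400))/(1+3/80) = 1191/1250 ≈ 0.952800
step 3 [3y] swap r/1=857/28325: DF=(1 − 857/28325·(0.965400+0.952800))/(1+857/28325) = 9143/10000 ≈ 0.914300
step 4 [4y] swap r/1=257/7408: DF=(1 − 257/7408·(0.965400+0.952800+0.914300))/(1+257/7408) = 1743/2000 ≈ 0.871500
step 5 [5y] swap r/1=73/2279: DF=(1 − 73/2279·(0.965400+0.952800+0.914300+0.871500))/(1+73/2279) = 427/500 ≈ 0.854000
step 6 [6y] zero: DF = P = 8361/10000 ≈ 0.836100
step 7 [7y] swap r/1=2017/61924: DF=(1 − 2017/61924·(0.965400+0.952800+0.914300+0.871500+0.854000+0.836100))/(1+2017/61924) = 7983/10000 ≈ 0.798300
step 8 [8y] bond c/1=2/25: DF=(84611/62500 − 2/25·(0.965400+0.952800+0.914300+0.871500+0.854000+0.836100+0.798300))/(1+2/25) = 1987/2500 ≈ 0.794800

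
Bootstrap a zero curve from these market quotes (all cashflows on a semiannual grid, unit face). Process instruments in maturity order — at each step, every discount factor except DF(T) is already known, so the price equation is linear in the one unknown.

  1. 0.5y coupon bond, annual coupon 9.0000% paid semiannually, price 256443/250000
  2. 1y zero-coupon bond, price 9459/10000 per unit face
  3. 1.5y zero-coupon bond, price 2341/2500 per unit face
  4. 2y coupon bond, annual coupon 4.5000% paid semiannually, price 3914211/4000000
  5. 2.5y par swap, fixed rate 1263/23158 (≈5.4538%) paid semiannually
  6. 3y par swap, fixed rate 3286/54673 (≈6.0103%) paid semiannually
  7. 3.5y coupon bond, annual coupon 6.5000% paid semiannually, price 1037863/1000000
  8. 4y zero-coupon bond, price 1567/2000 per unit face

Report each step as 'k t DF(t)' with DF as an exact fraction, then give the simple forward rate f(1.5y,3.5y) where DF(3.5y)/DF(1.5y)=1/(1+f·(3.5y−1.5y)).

step 1 [0.5y] bond c/2=9/200: DF=(256443/250000 − 9/200·(0))/(1+9/200) = 1227/1250 ≈ 0.981600
step 2 [1y] zero: DF = P = 9459/10000 ≈ 0.945900
step 3 [1.5y] zero: DF = P = 2341/2500 ≈ 0.936400
step 4 [2y] bond c/2=9/400: DF=(3914211/4000000 − 9/400·(0.981600+0.945900+0.936400))/(1+9/400) = 447/500 ≈ 0.894000
step 5 [2.5y] swap r/2=1263/46316: DF=(1 − 1263/46316·(0.981600+0.945900+0.936400+0.894000))/(1+1263/46316) = 8737/10000 ≈ 0.873700
step 6 [3y] swap r/2=1643/54673: DF=(1 − 1643/54673·(0.981600+0.945900+0.936400+0.894000+0.873700))/(1+1643/54673) = 8357/10000 ≈ 0.835700
step 7 [3.5y] bond c/2=13/400: DF=(1037863/1000000 − 13/400·(0.981600+0.945900+0.936400+0.894000+0.873700+0.835700))/(1+13/400) = 8331/10000 ≈ 0.833100
step 8 [4y] zero: DF = P = 1567/2000 ≈ 0.783500

1 1/2 1227/1250
2 1 9459/10000
3 3/2 2341/2500
4 2 447/500
5 5/2 8737/10000
6 3 8357/10000
7 7/2 8331/10000
8 4 1567/2000
f(1.5y,3.5y) = ((2341/2500)/(8331/10000) − 1)/(2) = 1033/16662 ≈ 6.1997%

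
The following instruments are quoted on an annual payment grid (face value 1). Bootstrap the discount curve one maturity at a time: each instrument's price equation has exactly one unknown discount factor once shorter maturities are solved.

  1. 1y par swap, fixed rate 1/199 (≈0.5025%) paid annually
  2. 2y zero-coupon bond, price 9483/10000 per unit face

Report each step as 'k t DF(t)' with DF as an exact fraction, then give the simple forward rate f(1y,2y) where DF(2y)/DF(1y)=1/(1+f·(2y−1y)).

1 1 199/200
2 2 9483/10000
f(1y,2y) = ((199/200)/(9483/10000) − 1)/(1) = 467/9483 ≈ 4.9246%

step 1 [1y] swap r/1=1/199: DF=(1 − 1/199·(0))/(1+1/199) = 199/200 ≈ 0.995000
step 2 [2y] zero: DF = P = 9483/10000 ≈ 0.948300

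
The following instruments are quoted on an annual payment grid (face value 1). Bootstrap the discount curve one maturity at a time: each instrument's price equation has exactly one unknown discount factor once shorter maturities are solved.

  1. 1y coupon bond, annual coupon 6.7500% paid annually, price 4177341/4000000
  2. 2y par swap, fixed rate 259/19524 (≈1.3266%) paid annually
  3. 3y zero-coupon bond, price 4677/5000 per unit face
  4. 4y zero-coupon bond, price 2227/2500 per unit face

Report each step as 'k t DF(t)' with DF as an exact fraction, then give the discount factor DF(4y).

1 1 9783/10000
2 2 9741/10000
3 3 4677/5000
4 4 2227/2500
DF(4y) = 2227/2500 ≈ 0.890800

step 1 [1y] bond c/1=27/400: DF=(4177341/4000000 − 27/400·(0))/(1+27/400) = 9783/10000 ≈ 0.978300
step 2 [2y] swap r/1=259/19524: DF=(1 − 259/19524·(0.978300))/(1+259/19524) = 9741/10000 ≈ 0.974100
step 3 [3y] zero: DF = P = 4677/5000 ≈ 0.935400
step 4 [4y] zero: DF = P = 2227/2500 ≈ 0.890800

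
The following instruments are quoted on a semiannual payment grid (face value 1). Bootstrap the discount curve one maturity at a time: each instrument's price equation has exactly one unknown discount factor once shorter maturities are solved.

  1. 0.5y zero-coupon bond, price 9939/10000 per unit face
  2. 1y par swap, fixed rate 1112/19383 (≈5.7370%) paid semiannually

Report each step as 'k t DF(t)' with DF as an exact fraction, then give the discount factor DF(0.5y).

step 1 [0.5y] zero: DF = P = 9939/10000 ≈ 0.993900
step 2 [1y] swap r/2=556/19383: DF=(1 − 556/19383·(0.993900))/(1+556/19383) = 2361/2500 ≈ 0.944400

1 1/2 9939/10000
2 1 2361/2500
DF(0.5y) = 9939/10000 ≈ 0.993900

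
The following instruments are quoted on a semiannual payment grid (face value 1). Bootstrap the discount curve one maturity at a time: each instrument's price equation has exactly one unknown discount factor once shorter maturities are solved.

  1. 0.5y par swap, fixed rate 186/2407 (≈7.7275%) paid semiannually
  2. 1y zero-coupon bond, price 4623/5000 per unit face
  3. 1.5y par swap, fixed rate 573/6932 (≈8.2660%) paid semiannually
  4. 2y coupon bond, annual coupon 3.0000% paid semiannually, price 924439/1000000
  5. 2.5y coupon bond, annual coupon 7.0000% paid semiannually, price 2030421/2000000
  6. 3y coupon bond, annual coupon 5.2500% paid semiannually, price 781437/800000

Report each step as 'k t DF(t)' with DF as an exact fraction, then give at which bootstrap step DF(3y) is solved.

1 1/2 2407/2500
2 1 4623/5000
3 3/2 4427/5000
4 2 4349/5000
5 5/2 8577/10000
6 3 8367/10000
DF(3y) is solved at step 6

step 1 [0.5y] swap r/2=93/2407: DF=(1 − 93/2407·(0))/(1+93/2407) = 2407/2500 ≈ 0.962800
step 2 [1y] zero: DF = P = 4623/5000 ≈ 0.924600
step 3 [1.5y] swap r/2=573/13864: DF=(1 − 573/13864·(0.962800+0.924600))/(1+573/13864) = 4427/5000 ≈ 0.885400
step 4 [2y] bond c/2=3/200: DF=(924439/1000000 − 3/200·(0.962800+0.924600+0.885400))/(1+3/200) = 4349/5000 ≈ 0.869800
step 5 [2.5y] bond c/2=7/200: DF=(2030421/2000000 − 7/200·(0.962800+0.924600+0.885400+0.869800))/(1+7/200) = 8577/10000 ≈ 0.857700
step 6 [3y] bond c/2=21/800: DF=(781437/800000 − 21/800·(0.962800+0.924600+0.885400+0.869800+0.857700))/(1+21/800) = 8367/10000 ≈ 0.836700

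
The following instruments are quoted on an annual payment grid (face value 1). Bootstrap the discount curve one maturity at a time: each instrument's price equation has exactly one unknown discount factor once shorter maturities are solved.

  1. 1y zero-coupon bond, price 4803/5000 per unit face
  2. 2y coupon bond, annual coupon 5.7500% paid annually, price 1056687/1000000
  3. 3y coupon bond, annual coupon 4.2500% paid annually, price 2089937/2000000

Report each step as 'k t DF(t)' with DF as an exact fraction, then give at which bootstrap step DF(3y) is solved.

1 1 4803/5000
2 2 947/1000
3 3 4623/5000
DF(3y) is solved at step 3

step 1 [1y] zero: DF = P = 4803/5000 ≈ 0.960600
step 2 [2y] bond c/1=23/400: DF=(1056687/1000000 − 23/400·(0.960600))/(1+23/400) = 947/1000 ≈ 0.947000
step 3 [3y] bond c/1=17/400: DF=(2089937/2000000 − 17/400·(0.960600+0.947000))/(1+17/400) = 4623/5000 ≈ 0.924600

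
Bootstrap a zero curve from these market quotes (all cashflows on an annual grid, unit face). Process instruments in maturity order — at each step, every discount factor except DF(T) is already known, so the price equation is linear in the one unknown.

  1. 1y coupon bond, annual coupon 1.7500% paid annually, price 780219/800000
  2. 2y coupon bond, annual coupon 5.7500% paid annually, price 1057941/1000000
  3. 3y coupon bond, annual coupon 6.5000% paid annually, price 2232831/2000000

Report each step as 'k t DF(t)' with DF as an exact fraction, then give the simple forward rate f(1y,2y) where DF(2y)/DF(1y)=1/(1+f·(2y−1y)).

step 1 [1y] bond c/1=7/400: DF=(780219/800000 − 7/400·(0))/(1+7/400) = 1917/2000 ≈ 0.958500
step 2 [2y] bond c/1=23/400: DF=(1057941/1000000 − 23/400·(0.958500))/(1+23/400) = 9483/10000 ≈ 0.948300
step 3 [3y] bond c/1=13/200: DF=(2232831/2000000 − 13/200·(0.958500+0.948300))/(1+13/200) = 9319/10000 ≈ 0.931900

1 1 1917/2000
2 2 9483/10000
3 3 9319/10000
f(1y,2y) = ((1917/2000)/(9483/10000) − 1)/(1) = 34/3161 ≈ 1.0756%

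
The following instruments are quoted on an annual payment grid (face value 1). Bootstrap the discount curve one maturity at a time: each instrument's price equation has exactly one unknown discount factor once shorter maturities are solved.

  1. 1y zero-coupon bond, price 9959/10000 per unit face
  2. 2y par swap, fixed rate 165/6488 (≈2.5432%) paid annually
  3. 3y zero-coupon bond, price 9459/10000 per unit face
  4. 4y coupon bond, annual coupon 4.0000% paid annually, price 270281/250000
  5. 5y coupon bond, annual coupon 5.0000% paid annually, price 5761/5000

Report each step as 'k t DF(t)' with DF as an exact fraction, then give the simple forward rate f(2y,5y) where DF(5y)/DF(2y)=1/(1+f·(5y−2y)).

step 1 [1y] zero: DF = P = 9959/10000 ≈ 0.995900
step 2 [2y] swap r/1=165/6488: DF=(1 − 165/6488·(0.995900))/(1+165/6488) = 1901/2000 ≈ 0.950500
step 3 [3y] zero: DF = P = 9459/10000 ≈ 0.945900
step 4 [4y] bond c/1=1/25: DF=(270281/250000 − 1/25·(0.995900+0.950500+0.945900))/(1+1/25) = 9283/10000 ≈ 0.928300
step 5 [5y] bond c/1=1/20: DF=(5761/5000 − 1/20·(0.995900+0.950500+0.945900+0.928300))/(1+1/20) = 4577/5000 ≈ 0.915400

1 1 9959/10000
2 2 1901/2000
3 3 9459/10000
4 4 9283/10000
5 5 4577/5000
f(2y,5y) = ((1901/2000)/(4577/5000) − 1)/(3) = 117/9154 ≈ 1.2781%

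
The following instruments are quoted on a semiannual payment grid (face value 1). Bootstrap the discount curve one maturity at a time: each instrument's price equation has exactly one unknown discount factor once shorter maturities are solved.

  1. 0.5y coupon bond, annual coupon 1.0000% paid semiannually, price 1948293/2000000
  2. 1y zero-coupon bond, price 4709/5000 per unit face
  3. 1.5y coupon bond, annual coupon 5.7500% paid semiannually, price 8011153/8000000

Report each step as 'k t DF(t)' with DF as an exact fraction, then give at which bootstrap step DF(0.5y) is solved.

1 1/2 9693/10000
2 1 4709/5000
3 3/2 23/25
DF(0.5y) is solved at step 1

step 1 [0.5y] bond c/2=1/200: DF=(1948293/2000000 − 1/200·(0))/(1+1/200) = 9693/10000 ≈ 0.969300
step 2 [1y] zero: DF = P = 4709/5000 ≈ 0.941800
step 3 [1.5y] bond c/2=23/800: DF=(8011153/8000000 − 23/800·(0.969300+0.941800))/(1+23/800) = 23/25 ≈ 0.920000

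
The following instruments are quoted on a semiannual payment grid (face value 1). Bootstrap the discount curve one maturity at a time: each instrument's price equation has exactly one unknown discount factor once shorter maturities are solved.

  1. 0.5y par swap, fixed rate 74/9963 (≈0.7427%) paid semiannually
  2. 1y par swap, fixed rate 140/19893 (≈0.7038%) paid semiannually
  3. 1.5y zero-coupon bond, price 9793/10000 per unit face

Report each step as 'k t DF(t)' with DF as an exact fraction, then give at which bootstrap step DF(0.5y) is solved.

step 1 [0.5y] swap r/2=37/9963: DF=(1 − 37/9963·(0))/(1+37/9963) = 9963/10000 ≈ 0.996300
step 2 [1y] swap r/2=70/19893: DF=(1 − 70/19893·(0.996300))/(1+70/19893) = 993/1000 ≈ 0.993000
step 3 [1.5y] zero: DF = P = 9793/10000 ≈ 0.979300

1 1/2 9963/10000
2 1 993/1000
3 3/2 9793/10000
DF(0.5y) is solved at step 1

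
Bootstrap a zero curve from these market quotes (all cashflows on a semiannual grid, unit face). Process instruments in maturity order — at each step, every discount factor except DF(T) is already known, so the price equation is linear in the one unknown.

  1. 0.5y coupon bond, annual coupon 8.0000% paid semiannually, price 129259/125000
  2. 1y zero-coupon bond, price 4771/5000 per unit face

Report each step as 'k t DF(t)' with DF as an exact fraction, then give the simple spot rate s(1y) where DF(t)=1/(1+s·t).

1 1/2 9943/10000
2 1 4771/5000
s(1y) = (1/(4771/5000) − 1)/(1) = 229/4771 ≈ 4.7998%

step 1 [0.5y] bond c/2=1/25: DF=(129259/125000 − 1/25·(0))/(1+1/25) = 9943/10000 ≈ 0.994300
step 2 [1y] zero: DF = P = 4771/5000 ≈ 0.954200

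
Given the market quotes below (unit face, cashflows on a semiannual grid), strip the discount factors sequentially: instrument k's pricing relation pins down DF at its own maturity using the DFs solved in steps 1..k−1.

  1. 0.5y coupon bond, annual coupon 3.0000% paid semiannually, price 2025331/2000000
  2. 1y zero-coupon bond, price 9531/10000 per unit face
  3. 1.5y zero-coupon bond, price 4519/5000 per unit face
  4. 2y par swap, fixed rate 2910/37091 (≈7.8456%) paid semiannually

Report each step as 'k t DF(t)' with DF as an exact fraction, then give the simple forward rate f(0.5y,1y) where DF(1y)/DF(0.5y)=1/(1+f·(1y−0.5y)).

step 1 [0.5y] bond c/2=3/200: DF=(2025331/2000000 − 3/200·(0))/(1+3/200) = 9977/10000 ≈ 0.997700
step 2 [1y] zero: DF = P = 9531/10000 ≈ 0.953100
step 3 [1.5y] zero: DF = P = 4519/5000 ≈ 0.903800
step 4 [2y] swap r/2=1455/37091: DF=(1 − 1455/37091·(0.997700+0.953100+0.903800))/(1+1455/37091) = 1709/2000 ≈ 0.854500

1 1/2 9977/10000
2 1 9531/10000
3 3/2 4519/5000
4 2 1709/2000
f(0.5y,1y) = ((9977/10000)/(9531/10000) − 1)/(1/2) = 892/9531 ≈ 9.3589%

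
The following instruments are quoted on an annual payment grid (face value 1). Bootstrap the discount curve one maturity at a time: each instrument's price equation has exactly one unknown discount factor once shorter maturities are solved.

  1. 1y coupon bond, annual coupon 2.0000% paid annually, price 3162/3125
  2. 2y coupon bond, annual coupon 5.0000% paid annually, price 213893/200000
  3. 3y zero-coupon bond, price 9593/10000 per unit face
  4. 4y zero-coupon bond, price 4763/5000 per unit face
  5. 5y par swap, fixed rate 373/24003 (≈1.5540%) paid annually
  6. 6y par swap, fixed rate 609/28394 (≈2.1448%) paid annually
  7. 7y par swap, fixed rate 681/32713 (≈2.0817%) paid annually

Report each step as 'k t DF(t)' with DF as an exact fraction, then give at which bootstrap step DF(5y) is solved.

1 1 124/125
2 2 9713/10000
3 3 9593/10000
4 4 4763/5000
5 5 4627/5000
6 6 4391/5000
7 7 4319/5000
DF(5y) is solved at step 5

step 1 [1y] bond c/1=1/50: DF=(3162/3125 − 1/50·(0))/(1+1/50) = 124/125 ≈ 0.992000
step 2 [2y] bond c/1=1/20: DF=(213893/200000 − 1/20·(0.992000))/(1+1/20) = 9713/10000 ≈ 0.971300
step 3 [3y] zero: DF = P = 9593/10000 ≈ 0.959300
step 4 [4y] zero: DF = P = 4763/5000 ≈ 0.952600
step 5 [5y] swap r/1=373/24003: DF=(1 − 373/24003·(0.992000+0.971300+0.959300+0.952600))/(1+373/24003) = 4627/5000 ≈ 0.925400
step 6 [6y] swap r/1=609/28394: DF=(1 − 609/28394·(0.992000+0.971300+0.959300+0.952600+0.925400))/(1+609/28394) = 4391/5000 ≈ 0.878200
step 7 [7y] swap r/1=681/32713: DF=(1 − 681/32713·(0.992000+0.971300+0.959300+0.952600+0.925400+0.878200))/(1+681/32713) = 4319/5000 ≈ 0.863800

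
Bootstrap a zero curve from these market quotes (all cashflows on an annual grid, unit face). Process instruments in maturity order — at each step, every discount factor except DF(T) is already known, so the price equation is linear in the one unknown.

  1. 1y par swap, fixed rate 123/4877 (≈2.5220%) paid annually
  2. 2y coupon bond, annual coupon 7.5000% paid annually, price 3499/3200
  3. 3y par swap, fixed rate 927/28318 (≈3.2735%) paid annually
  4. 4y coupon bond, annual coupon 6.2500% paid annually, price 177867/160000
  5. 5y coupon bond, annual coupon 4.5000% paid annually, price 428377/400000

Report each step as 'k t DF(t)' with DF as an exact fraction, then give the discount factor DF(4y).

1 1 4877/5000
2 2 9491/10000
3 3 9073/10000
4 4 8797/10000
5 5 173/200
DF(4y) = 8797/10000 ≈ 0.879700

step 1 [1y] swap r/1=123/4877: DF=(1 − 123/4877·(0))/(1+123/4877) = 4877/5000 ≈ 0.975400
step 2 [2y] bond c/1=3/40: DF=(3499/3200 − 3/40·(0.975400))/(1+3/40) = 9491/10000 ≈ 0.949100
step 3 [3y] swap r/1=927/28318: DF=(1 − 927/28318·(0.975400+0.949100))/(1+927/28318) = 9073/10000 ≈ 0.907300
step 4 [4y] bond c/1=1/16: DF=(177867/160000 − 1/16·(0.975400+0.949100+0.907300))/(1+1/16) = 8797/10000 ≈ 0.879700
step 5 [5y] bond c/1=9/200: DF=(428377/400000 − 9/200·(0.975400+0.949100+0.907300+0.879700))/(1+9/200) = 173/200 ≈ 0.865000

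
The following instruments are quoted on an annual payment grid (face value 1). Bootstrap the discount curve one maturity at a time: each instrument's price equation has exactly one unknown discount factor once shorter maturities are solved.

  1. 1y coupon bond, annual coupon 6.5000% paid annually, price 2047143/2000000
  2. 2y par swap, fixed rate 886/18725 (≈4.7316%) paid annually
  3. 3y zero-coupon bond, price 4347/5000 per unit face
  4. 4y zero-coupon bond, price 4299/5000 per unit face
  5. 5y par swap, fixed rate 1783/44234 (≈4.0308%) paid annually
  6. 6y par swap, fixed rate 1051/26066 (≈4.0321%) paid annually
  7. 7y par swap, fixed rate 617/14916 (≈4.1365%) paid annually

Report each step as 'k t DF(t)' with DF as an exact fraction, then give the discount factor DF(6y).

1 1 9611/10000
2 2 4557/5000
3 3 4347/5000
4 4 4299/5000
5 5 8217/10000
6 6 3949/5000
7 7 1883/2500
DF(6y) = 3949/5000 ≈ 0.789800

step 1 [1y] bond c/1=13/200: DF=(2047143/2000000 − 13/200·(0))/(1+13/200) = 9611/10000 ≈ 0.961100
step 2 [2y] swap r/1=886/18725: DF=(1 − 886/18725·(0.961100))/(1+886/18725) = 4557/5000 ≈ 0.911400
step 3 [3y] zero: DF = P = 4347/5000 ≈ 0.869400
step 4 [4y] zero: DF = P = 4299/5000 ≈ 0.859800
step 5 [5y] swap r/1=1783/44234: DF=(1 − 1783/44234·(0.961100+0.911400+0.869400+0.859800))/(1+1783/44234) = 8217/10000 ≈ 0.821700
step 6 [6y] swap r/1=1051/26066: DF=(1 − 1051/26066·(0.961100+0.911400+0.869400+0.859800+0.821700))/(1+1051/26066) = 3949/5000 ≈ 0.789800
step 7 [7y] swap r/1=617/14916: DF=(1 − 617/14916·(0.961100+0.911400+0.869400+0.859800+0.821700+0.789800))/(1+617/14916) = 1883/2500 ≈ 0.753200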